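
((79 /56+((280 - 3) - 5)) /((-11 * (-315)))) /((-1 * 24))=-15311 /4656960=-0.00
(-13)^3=-2197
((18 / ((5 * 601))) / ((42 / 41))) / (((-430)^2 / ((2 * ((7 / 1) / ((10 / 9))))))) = 1107 / 2778122500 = 0.00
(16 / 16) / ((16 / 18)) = 1.12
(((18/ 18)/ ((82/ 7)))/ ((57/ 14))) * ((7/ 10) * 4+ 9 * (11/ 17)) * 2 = 71834/ 198645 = 0.36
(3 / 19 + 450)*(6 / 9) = 5702 / 19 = 300.11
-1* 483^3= -112678587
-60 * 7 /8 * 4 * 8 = -1680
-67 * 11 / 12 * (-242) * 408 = 6064036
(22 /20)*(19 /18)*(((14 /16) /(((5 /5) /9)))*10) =1463 /16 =91.44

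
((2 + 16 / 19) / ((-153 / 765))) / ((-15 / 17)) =306 / 19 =16.11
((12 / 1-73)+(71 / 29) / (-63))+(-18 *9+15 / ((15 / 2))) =-221.04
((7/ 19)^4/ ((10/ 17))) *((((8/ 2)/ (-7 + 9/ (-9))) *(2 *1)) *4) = -81634/ 651605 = -0.13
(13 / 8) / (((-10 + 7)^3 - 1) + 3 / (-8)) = -13 / 227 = -0.06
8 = 8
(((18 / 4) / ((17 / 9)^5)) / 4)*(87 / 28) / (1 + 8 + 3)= 15411789 / 1272191872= 0.01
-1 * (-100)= 100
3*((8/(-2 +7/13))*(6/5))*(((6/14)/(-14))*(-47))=-131976/4655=-28.35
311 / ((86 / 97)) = 30167 / 86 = 350.78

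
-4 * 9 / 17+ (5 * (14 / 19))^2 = 70304 / 6137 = 11.46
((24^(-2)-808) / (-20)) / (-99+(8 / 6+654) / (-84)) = -3257849 / 8612480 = -0.38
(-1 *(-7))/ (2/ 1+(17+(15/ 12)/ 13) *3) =364/ 2771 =0.13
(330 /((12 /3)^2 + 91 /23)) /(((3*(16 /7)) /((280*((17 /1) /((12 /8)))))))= 619850 /81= 7652.47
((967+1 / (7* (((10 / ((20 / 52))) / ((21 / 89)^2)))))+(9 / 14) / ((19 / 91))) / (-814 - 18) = -237243431 / 203474648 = -1.17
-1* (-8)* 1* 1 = 8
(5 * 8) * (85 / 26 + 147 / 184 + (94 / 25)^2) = 27217587 / 37375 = 728.23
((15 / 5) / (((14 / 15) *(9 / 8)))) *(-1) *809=-16180 / 7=-2311.43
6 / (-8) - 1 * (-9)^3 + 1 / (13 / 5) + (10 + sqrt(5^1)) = 740.87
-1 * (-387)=387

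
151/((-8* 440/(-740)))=31.74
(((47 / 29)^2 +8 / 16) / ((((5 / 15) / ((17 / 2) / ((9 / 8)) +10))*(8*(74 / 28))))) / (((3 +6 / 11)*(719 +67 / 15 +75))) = 7616785 / 2768541724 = 0.00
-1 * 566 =-566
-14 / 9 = -1.56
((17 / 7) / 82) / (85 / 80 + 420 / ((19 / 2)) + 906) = 152 / 4882157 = 0.00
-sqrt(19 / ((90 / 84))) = -sqrt(3990) / 15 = -4.21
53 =53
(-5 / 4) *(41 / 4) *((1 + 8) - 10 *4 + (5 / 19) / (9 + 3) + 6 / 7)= 385.92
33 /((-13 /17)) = -561 /13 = -43.15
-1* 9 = -9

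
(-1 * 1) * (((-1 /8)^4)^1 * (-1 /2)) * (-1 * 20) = -5 /2048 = -0.00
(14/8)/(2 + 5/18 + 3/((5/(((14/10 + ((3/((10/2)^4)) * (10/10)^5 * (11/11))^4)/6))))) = 48065185546875/66406250001458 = 0.72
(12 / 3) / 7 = 4 / 7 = 0.57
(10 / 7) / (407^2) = 10 / 1159543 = 0.00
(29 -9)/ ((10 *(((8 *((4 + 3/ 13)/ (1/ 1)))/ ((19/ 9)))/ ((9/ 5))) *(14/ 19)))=4693/ 15400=0.30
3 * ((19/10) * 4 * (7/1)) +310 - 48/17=39676/85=466.78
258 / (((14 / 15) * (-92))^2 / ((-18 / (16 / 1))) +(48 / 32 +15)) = -1044900 / 26476279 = -0.04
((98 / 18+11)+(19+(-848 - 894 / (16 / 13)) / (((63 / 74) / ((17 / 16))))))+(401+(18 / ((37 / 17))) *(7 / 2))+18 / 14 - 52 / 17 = -3807305627 / 2536128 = -1501.23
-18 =-18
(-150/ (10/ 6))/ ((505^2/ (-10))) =36/ 10201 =0.00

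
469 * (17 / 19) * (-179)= -1427167 / 19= -75114.05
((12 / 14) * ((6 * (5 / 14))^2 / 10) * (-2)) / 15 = -18 / 343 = -0.05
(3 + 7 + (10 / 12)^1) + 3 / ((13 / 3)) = 899 / 78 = 11.53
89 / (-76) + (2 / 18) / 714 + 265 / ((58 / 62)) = 1997712769 / 7081452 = 282.10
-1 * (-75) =75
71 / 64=1.11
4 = 4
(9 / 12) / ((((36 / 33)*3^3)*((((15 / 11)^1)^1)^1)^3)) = 14641 / 1458000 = 0.01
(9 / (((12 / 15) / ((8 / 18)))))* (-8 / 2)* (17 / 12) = -85 / 3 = -28.33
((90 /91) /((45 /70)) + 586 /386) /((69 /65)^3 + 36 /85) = 2754129625 /1459456929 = 1.89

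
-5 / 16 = -0.31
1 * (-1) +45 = 44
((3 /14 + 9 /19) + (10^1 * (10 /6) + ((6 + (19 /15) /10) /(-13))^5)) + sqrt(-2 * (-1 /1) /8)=17.83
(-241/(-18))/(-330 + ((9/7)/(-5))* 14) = -1205/30024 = -0.04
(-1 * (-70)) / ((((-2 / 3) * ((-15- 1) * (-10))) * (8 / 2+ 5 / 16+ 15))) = -7 / 206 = -0.03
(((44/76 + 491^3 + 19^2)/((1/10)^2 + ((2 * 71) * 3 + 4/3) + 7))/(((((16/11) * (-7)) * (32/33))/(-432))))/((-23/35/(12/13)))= -1907563321533375/113884822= -16749934.61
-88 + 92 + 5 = 9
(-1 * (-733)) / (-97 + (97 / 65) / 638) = -30397510 / 4022493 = -7.56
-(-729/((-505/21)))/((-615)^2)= -1701/21222625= -0.00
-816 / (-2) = 408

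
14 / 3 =4.67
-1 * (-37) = 37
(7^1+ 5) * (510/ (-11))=-6120/ 11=-556.36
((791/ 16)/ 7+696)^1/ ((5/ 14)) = 78743/ 40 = 1968.58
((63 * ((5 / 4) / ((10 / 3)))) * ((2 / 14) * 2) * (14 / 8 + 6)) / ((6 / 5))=1395 / 32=43.59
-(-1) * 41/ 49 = 41/ 49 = 0.84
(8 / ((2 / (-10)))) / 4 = -10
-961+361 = -600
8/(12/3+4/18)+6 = 150/19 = 7.89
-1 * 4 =-4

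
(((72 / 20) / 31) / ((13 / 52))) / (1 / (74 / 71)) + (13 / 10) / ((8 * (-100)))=8496187 / 17608000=0.48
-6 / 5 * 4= -24 / 5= -4.80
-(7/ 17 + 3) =-58/ 17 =-3.41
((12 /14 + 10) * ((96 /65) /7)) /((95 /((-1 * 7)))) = -384 /2275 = -0.17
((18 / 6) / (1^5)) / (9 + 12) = 1 / 7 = 0.14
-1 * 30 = -30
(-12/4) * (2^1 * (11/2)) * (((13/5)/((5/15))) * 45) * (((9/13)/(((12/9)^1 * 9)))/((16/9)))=-24057/64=-375.89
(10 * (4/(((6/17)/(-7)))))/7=-340/3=-113.33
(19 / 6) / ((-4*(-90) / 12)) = 19 / 180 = 0.11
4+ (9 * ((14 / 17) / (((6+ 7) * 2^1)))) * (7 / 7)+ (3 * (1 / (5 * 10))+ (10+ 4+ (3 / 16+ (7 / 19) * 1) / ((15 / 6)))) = 18.57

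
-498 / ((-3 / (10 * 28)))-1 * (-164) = 46644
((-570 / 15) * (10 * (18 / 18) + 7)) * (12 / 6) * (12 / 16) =-969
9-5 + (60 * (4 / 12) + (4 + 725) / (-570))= 4317 / 190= 22.72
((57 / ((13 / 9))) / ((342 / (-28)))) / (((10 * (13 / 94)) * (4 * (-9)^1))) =329 / 5070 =0.06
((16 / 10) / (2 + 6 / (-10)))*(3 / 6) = 4 / 7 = 0.57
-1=-1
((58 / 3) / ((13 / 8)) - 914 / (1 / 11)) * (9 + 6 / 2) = -1566568 / 13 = -120505.23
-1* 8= -8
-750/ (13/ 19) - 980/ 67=-967490/ 871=-1110.78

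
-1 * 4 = -4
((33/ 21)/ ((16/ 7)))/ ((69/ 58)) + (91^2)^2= 37853378791/ 552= 68574961.58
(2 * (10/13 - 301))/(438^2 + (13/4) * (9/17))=-176936/56530539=-0.00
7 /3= 2.33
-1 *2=-2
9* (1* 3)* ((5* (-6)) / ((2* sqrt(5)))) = -81* sqrt(5) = -181.12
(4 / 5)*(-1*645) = -516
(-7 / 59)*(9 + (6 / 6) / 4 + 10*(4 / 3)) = -1897 / 708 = -2.68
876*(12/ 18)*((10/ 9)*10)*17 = 992800/ 9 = 110311.11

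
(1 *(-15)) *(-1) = 15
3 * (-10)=-30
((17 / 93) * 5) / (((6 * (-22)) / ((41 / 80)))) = -697 / 196416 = -0.00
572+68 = 640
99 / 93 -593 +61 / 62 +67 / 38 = -347032 / 589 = -589.19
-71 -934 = -1005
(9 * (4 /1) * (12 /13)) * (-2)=-864 /13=-66.46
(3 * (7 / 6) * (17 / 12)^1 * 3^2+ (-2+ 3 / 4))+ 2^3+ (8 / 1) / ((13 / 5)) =5663 / 104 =54.45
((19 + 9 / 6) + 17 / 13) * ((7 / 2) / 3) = 1323 / 52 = 25.44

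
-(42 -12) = -30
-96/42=-16/7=-2.29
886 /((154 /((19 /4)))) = 8417 /308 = 27.33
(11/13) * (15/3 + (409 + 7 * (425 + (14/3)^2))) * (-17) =-50942.32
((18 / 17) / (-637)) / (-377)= 18 / 4082533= 0.00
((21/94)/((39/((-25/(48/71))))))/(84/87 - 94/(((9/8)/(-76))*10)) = -5404875/16227456128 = -0.00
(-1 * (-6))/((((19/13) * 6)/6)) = 78/19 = 4.11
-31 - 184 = -215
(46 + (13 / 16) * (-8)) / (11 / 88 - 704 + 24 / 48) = -0.06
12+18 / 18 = 13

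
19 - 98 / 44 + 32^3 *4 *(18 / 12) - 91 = 196533.77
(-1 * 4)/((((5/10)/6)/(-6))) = 288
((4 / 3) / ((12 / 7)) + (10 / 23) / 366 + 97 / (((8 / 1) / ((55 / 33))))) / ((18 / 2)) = 2120053 / 909144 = 2.33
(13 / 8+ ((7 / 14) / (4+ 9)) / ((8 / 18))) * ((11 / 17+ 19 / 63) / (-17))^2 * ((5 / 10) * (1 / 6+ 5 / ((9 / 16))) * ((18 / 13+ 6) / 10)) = 14974937792 / 840339442215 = 0.02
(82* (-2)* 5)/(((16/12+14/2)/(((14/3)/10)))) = -1148/25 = -45.92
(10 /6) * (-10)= -50 /3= -16.67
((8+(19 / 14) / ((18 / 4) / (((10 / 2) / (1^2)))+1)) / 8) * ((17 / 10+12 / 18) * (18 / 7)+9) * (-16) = -64416 / 245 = -262.92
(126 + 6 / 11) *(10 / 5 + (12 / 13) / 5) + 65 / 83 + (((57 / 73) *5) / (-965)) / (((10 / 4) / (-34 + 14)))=231827559563 / 836111705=277.27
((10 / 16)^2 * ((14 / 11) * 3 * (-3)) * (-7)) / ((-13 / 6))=-33075 / 2288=-14.46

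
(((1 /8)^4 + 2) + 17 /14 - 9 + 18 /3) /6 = 6151 /172032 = 0.04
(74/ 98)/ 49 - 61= -146424/ 2401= -60.98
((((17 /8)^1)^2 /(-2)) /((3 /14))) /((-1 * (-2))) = -2023 /384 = -5.27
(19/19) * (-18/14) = -9/7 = -1.29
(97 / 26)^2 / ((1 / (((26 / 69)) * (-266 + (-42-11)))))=-3001471 / 1794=-1673.06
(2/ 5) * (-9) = -18/ 5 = -3.60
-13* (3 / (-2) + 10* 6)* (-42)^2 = -1341522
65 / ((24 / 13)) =845 / 24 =35.21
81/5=16.20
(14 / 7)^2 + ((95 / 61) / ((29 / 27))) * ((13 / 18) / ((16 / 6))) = 124331 / 28304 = 4.39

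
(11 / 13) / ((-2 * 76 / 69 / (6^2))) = -13.83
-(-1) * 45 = 45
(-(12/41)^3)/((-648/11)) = 88/206763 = 0.00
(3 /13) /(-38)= -3 /494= -0.01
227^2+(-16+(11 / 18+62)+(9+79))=929945 / 18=51663.61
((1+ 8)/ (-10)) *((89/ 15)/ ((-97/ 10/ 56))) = 14952/ 485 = 30.83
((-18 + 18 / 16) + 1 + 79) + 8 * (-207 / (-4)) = 3817 / 8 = 477.12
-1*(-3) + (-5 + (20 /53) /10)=-104 /53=-1.96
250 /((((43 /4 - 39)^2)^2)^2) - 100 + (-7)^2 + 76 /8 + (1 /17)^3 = -10840523976347072440417 /261218726394986018146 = -41.50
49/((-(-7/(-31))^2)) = -961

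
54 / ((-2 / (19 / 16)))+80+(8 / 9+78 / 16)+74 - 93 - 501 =-466.30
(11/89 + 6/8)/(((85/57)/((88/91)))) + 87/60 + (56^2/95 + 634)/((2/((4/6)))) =224.35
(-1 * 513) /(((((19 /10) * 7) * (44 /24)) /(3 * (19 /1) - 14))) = -69660 /77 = -904.68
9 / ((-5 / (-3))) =27 / 5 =5.40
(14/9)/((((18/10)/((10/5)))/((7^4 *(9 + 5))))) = 58098.27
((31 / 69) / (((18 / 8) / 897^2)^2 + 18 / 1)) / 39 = 13258525904 / 20716660572201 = 0.00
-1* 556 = -556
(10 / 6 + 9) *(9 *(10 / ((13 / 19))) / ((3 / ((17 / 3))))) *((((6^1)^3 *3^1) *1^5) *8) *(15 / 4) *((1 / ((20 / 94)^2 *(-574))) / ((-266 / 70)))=1946747520 / 3731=521776.34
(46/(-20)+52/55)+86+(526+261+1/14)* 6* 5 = 18246527/770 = 23696.79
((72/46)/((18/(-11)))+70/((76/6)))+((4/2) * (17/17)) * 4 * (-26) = -88899/437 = -203.43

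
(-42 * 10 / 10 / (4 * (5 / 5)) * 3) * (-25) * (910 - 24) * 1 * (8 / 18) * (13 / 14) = 287950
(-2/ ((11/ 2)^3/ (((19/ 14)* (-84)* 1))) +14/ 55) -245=-1619661/ 6655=-243.38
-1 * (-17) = 17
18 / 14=9 / 7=1.29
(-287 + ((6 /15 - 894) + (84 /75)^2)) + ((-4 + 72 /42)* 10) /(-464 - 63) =-2719028699 /2305625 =-1179.30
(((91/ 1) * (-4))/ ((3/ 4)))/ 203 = -208/ 87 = -2.39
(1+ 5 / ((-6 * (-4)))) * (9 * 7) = 609 / 8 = 76.12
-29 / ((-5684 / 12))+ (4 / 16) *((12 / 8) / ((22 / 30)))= 2469 / 4312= 0.57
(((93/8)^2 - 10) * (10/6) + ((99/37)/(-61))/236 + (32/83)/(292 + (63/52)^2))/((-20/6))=-351220204087947181/5613178051246720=-62.57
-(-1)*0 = 0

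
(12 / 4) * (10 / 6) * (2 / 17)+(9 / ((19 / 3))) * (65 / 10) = 6347 / 646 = 9.83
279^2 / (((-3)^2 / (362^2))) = 1133399556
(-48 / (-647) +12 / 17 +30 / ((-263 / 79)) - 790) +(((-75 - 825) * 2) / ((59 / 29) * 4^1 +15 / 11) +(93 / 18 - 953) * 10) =-275294266514405 / 26303657541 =-10466.01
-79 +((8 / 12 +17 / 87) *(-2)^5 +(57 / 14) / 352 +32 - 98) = -172.57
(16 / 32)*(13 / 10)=13 / 20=0.65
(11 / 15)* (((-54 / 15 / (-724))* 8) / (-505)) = -132 / 2285125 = -0.00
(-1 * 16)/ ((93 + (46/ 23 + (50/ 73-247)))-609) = 1168/ 55503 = 0.02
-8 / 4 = -2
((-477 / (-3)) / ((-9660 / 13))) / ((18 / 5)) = -689 / 11592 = -0.06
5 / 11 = 0.45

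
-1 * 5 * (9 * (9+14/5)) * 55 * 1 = -29205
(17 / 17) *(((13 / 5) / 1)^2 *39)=6591 / 25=263.64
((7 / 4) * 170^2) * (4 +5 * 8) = 2225300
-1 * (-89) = 89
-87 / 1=-87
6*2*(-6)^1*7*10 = -5040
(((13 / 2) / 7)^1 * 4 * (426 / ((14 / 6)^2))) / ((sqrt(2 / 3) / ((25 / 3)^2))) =3461250 * sqrt(6) / 343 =24718.07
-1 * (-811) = 811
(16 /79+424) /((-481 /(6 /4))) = -50268 /37999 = -1.32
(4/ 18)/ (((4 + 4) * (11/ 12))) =1/ 33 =0.03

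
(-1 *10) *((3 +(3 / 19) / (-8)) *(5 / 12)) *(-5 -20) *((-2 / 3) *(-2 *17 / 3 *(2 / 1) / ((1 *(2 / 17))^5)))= 2277983074375 / 10944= 208149038.23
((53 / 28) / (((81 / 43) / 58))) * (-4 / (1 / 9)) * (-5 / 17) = 660910 / 1071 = 617.10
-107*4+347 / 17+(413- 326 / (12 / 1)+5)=-1709 / 102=-16.75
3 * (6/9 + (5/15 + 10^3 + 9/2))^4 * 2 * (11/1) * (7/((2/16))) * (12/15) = 15111941148280284/5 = 3022388229656056.80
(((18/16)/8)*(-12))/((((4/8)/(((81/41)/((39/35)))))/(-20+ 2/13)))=3291435/27716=118.76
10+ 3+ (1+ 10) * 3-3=43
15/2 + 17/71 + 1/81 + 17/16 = 811055/92016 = 8.81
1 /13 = 0.08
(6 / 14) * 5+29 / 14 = 59 / 14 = 4.21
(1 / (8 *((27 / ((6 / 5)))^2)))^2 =1 / 16402500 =0.00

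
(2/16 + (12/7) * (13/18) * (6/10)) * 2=243/140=1.74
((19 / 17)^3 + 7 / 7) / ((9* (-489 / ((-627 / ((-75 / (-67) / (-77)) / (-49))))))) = 23035327084 / 20020475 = 1150.59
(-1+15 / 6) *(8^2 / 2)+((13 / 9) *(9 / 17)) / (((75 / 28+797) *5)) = 48.00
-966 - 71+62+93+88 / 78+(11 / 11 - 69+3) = -36889 / 39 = -945.87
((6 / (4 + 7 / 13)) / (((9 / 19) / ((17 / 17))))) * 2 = 988 / 177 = 5.58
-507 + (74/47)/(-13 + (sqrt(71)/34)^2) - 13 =-520.12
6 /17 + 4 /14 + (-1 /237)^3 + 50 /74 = 1.31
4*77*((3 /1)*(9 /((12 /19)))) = 13167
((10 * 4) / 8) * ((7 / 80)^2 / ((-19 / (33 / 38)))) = -0.00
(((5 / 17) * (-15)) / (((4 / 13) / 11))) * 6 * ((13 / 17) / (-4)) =418275 / 2312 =180.91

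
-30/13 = -2.31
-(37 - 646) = 609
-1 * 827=-827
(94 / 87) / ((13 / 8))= 752 / 1131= 0.66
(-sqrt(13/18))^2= 0.72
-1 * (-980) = 980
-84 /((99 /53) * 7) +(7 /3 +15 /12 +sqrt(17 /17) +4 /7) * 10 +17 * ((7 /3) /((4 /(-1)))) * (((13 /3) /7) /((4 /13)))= 279107 /11088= 25.17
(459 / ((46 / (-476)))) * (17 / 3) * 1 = -26914.70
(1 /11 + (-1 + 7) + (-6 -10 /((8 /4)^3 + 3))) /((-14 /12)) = 54 /77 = 0.70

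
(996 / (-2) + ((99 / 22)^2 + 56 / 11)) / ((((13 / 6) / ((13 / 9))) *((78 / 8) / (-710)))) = 29531740 / 1287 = 22946.18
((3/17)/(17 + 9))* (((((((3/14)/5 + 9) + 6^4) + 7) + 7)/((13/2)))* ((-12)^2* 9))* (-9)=-1615458168/100555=-16065.42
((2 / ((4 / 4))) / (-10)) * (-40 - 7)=47 / 5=9.40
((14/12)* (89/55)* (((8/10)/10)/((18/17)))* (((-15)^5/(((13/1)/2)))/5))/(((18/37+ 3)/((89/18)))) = -4726.54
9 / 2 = 4.50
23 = 23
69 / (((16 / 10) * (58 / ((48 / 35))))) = 207 / 203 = 1.02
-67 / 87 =-0.77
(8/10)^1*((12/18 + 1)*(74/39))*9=296/13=22.77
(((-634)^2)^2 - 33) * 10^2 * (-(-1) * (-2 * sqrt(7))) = -32313725180600 * sqrt(7) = -85494080761953.32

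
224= 224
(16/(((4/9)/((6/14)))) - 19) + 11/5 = -48/35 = -1.37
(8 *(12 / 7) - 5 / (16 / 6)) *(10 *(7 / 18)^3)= 54145 / 7776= 6.96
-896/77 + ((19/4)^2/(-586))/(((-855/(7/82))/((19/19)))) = -4428470857/380571840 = -11.64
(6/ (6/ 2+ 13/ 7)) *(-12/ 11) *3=-4.04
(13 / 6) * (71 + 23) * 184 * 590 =22110053.33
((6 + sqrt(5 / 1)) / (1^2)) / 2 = sqrt(5) / 2 + 3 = 4.12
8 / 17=0.47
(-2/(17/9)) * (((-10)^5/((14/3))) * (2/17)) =5400000/2023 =2669.30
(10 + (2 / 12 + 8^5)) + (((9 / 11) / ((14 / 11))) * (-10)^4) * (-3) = 566683 / 42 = 13492.45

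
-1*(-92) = 92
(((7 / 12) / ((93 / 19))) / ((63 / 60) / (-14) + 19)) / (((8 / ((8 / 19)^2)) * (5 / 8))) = 896 / 4012857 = 0.00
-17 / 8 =-2.12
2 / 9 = 0.22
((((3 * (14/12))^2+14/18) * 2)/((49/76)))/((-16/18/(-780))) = 248235/7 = 35462.14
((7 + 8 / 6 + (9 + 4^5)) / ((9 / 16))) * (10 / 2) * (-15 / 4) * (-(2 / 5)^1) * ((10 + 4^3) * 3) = 9247040 / 3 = 3082346.67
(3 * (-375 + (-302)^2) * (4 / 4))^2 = 74249165169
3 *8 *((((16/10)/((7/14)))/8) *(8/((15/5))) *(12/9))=512/15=34.13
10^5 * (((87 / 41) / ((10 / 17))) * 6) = 88740000 / 41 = 2164390.24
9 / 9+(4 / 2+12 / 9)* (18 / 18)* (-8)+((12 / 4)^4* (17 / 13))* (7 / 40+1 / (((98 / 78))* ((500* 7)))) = -95057507 / 13377000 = -7.11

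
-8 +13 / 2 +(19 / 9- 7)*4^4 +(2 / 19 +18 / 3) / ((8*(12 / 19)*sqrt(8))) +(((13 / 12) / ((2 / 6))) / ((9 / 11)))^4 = -1003.67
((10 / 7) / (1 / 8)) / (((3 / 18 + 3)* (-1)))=-480 / 133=-3.61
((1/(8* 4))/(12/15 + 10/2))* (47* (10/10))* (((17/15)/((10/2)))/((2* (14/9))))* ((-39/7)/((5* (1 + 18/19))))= -1776177/168246400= -0.01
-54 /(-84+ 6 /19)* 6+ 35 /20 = 5959 /1060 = 5.62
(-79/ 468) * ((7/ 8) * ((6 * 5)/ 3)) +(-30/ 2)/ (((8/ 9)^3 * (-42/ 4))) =116785/ 209664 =0.56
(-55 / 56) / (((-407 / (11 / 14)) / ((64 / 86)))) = 110 / 77959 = 0.00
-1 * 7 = -7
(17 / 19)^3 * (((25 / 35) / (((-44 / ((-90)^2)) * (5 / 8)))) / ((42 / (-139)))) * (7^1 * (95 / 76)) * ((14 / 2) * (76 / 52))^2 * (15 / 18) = 26889463125 / 70642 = 380644.14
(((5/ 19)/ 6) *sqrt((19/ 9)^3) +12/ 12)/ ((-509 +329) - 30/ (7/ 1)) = -7/ 1290 - 7 *sqrt(19)/ 41796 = -0.01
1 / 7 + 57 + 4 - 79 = -125 / 7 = -17.86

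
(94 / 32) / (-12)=-47 / 192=-0.24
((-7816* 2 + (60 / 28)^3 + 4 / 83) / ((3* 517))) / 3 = -148248637 / 44155419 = -3.36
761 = 761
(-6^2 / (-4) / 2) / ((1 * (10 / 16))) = 36 / 5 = 7.20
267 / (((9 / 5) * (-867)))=-0.17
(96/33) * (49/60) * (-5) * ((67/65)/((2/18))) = -78792/715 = -110.20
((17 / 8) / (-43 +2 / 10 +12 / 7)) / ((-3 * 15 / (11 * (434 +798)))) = 100793 / 6471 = 15.58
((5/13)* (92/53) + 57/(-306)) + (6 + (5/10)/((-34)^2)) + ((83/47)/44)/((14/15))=28211341283/4323713394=6.52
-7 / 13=-0.54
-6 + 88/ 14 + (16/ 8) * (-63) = -880/ 7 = -125.71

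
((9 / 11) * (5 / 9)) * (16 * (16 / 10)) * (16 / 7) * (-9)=-239.38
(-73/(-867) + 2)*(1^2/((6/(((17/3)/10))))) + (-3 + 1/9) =-2.69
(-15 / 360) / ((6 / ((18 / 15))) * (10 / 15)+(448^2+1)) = -0.00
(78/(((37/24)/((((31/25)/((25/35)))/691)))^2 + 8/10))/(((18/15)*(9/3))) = 2938353600/51068193571181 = 0.00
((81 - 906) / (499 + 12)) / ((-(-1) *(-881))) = 0.00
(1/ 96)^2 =1/ 9216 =0.00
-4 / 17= -0.24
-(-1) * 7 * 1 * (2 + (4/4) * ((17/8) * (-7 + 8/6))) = -1687/24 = -70.29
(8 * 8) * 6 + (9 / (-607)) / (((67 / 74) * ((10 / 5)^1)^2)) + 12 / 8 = 15677733 / 40669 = 385.50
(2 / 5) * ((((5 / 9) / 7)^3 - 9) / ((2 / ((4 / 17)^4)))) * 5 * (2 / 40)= -144019072 / 104420877435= -0.00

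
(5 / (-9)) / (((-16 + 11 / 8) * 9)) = 40 / 9477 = 0.00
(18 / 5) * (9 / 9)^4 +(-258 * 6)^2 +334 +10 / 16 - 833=95832369 / 40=2395809.22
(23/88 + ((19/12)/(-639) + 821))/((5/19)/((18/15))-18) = -2632318691/56991132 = -46.19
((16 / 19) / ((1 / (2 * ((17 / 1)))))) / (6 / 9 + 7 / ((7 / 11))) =1632 / 665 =2.45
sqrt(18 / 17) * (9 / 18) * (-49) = -147 * sqrt(34) / 34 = -25.21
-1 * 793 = -793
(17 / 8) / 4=17 / 32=0.53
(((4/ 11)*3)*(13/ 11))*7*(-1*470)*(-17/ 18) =1454180/ 363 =4006.01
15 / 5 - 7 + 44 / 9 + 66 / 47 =970 / 423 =2.29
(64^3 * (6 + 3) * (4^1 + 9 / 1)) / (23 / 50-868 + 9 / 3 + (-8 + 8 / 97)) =-49584537600 / 1410473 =-35154.55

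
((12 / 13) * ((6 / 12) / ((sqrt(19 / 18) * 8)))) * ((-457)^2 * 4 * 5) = 9398205 * sqrt(38) / 247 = 234552.33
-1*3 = -3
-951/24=-317/8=-39.62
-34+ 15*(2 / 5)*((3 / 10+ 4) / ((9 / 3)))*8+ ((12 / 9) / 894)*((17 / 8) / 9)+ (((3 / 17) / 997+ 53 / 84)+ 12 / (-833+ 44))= 133374254452013 / 3765903225210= 35.42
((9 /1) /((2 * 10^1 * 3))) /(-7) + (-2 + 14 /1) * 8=13437 /140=95.98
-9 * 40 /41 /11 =-360 /451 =-0.80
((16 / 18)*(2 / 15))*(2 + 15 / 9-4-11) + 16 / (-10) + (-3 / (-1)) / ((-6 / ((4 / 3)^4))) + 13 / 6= -1909 / 810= -2.36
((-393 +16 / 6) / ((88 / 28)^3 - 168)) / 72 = 401653 / 10146816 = 0.04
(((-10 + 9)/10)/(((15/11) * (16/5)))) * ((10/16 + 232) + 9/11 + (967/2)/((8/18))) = -29069/960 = -30.28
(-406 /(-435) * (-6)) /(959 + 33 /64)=-1792 /307045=-0.01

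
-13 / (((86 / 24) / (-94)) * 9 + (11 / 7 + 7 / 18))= -8.04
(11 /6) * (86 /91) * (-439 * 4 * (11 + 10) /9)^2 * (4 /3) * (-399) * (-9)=5431500654272 /39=139269247545.44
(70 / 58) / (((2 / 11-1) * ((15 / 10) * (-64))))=385 / 25056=0.02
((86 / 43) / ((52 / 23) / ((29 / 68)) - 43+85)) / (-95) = -667 / 1498625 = -0.00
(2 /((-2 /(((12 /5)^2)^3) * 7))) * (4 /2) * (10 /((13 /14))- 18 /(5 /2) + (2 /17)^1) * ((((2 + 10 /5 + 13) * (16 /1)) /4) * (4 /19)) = -55610966016 /19296875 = -2881.86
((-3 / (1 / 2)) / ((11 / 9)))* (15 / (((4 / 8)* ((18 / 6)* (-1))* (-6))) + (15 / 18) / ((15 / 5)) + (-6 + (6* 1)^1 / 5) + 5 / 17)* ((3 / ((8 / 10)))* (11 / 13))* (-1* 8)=-70542 / 221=-319.19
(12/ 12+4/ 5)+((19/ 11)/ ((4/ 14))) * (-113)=-74947/ 110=-681.34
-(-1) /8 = 1 /8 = 0.12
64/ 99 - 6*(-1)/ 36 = 161/ 198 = 0.81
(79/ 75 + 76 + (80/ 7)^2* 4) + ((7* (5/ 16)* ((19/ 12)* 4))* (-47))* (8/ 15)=5561551/ 22050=252.22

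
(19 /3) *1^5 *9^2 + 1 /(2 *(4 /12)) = 1029 /2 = 514.50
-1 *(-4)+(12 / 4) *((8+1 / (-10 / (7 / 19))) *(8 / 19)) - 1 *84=-126244 / 1805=-69.94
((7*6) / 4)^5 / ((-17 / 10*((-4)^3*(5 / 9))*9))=234.61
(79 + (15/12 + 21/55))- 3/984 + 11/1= 1652983/18040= 91.63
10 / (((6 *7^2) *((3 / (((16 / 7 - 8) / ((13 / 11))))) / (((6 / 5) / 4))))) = -0.02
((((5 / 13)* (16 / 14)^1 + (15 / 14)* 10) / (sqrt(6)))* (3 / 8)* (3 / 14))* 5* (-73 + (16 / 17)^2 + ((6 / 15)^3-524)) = -1873311231* sqrt(6) / 4207840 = -1090.50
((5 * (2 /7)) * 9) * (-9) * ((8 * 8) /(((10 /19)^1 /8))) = -112566.86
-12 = -12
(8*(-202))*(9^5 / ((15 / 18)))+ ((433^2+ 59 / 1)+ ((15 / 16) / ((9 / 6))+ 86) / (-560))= -73164974691 / 640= -114320272.95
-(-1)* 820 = 820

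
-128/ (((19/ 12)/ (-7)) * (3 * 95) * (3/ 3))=3584/ 1805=1.99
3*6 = 18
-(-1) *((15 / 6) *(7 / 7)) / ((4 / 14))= 35 / 4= 8.75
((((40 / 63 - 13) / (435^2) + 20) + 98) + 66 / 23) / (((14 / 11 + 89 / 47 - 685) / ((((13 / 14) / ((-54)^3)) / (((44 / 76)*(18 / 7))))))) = 29594777784619 / 42145994374773609600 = 0.00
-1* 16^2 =-256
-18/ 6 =-3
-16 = -16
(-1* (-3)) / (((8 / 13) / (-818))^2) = 84811467 / 16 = 5300716.69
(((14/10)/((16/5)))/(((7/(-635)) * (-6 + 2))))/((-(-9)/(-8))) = -635/72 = -8.82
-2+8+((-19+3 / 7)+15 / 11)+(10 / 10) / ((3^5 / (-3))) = -69980 / 6237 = -11.22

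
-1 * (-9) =9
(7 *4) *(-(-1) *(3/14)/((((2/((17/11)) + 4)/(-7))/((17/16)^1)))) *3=-2023/80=-25.29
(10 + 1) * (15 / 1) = 165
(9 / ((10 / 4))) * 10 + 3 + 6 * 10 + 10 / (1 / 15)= 249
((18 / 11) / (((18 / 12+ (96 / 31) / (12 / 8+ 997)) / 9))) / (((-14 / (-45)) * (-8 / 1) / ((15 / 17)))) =-3.47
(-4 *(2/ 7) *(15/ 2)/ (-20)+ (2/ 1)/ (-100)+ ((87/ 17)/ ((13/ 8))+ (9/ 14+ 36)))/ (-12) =-388691/ 116025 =-3.35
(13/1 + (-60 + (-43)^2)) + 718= 2520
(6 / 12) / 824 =0.00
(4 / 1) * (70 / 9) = 280 / 9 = 31.11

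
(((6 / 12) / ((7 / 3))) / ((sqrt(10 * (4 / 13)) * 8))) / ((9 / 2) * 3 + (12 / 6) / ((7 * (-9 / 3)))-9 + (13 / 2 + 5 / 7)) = 9 * sqrt(130) / 78080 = 0.00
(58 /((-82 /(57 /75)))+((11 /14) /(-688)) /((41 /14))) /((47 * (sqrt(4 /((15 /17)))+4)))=-1138089 /285041840+379363 * sqrt(255) /2850418400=-0.00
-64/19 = -3.37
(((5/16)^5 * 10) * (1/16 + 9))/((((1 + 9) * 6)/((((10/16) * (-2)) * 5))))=-11328125/402653184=-0.03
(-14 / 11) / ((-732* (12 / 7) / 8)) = 0.01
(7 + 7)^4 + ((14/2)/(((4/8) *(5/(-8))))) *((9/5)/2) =959896/25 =38395.84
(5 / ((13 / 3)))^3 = 3375 / 2197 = 1.54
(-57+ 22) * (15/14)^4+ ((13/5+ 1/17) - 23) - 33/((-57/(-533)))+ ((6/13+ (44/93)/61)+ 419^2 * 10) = 1147303030919564153/653646236880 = 1755235.43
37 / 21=1.76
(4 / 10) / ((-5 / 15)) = -6 / 5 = -1.20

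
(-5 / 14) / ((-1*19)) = 5 / 266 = 0.02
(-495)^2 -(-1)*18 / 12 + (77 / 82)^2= 1647564115 / 6724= 245027.38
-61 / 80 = -0.76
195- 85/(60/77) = 1031/12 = 85.92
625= 625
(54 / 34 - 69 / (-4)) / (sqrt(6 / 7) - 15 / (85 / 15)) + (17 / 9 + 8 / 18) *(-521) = -1226.61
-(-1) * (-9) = -9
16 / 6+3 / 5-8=-71 / 15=-4.73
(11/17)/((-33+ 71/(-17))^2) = 187/399424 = 0.00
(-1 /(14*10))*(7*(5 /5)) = -1 /20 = -0.05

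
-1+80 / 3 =77 / 3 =25.67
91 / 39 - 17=-44 / 3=-14.67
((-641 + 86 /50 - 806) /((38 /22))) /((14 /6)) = -358.60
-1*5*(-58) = 290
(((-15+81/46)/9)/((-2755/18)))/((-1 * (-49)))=3/15295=0.00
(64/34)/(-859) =-32/14603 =-0.00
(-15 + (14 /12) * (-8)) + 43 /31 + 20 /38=-39616 /1767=-22.42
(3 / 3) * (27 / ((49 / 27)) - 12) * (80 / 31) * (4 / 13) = 45120 / 19747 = 2.28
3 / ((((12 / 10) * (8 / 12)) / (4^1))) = 15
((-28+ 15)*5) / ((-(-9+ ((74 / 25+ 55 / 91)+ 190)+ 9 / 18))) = 0.35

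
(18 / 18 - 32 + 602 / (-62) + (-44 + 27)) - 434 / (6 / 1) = -12094 / 93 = -130.04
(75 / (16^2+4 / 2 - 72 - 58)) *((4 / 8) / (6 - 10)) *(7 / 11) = -525 / 11264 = -0.05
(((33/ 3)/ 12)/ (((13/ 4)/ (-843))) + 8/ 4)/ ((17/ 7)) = -21455/ 221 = -97.08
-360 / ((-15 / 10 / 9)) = 2160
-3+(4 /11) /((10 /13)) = -139 /55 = -2.53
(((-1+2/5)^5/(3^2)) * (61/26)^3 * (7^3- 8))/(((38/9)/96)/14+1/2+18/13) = -310420123524/15677179375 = -19.80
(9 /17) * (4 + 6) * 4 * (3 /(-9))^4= 40 /153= 0.26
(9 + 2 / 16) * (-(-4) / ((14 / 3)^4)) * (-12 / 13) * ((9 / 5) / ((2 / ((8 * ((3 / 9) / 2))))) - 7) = 514431 / 1248520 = 0.41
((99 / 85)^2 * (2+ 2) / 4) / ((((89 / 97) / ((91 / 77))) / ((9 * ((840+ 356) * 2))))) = 24187805928 / 643025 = 37615.65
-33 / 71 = -0.46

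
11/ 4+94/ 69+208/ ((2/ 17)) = 489103/ 276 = 1772.11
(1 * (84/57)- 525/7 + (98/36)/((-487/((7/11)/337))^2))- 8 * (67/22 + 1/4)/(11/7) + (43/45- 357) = -2487553489052887451/5573130401172510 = -446.35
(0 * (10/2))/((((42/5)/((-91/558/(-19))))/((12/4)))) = 0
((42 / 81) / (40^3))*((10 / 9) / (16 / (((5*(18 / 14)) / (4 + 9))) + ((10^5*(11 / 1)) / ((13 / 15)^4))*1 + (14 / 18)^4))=5398029 / 1169189821251628160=0.00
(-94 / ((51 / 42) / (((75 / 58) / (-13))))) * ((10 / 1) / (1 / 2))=987000 / 6409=154.00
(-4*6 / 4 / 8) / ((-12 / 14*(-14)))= -0.06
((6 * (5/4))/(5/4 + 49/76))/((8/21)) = 10.39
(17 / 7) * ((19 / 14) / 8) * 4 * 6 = 969 / 98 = 9.89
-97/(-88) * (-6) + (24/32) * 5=-63/22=-2.86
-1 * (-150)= 150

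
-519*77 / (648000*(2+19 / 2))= -13321 / 2484000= -0.01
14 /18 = 7 /9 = 0.78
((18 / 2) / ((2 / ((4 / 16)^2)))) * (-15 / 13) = -135 / 416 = -0.32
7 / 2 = 3.50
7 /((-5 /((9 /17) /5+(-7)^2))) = -29218 /425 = -68.75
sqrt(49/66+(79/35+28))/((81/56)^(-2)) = 2187*sqrt(165416790)/2414720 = 11.65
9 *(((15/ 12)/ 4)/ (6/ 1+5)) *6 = 135/ 88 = 1.53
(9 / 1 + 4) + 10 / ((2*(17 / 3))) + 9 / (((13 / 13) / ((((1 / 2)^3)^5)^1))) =13.88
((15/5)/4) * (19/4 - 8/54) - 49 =-6559/144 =-45.55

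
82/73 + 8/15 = 1814/1095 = 1.66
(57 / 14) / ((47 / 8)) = 228 / 329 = 0.69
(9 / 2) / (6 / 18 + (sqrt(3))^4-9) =27 / 2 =13.50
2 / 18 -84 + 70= -125 / 9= -13.89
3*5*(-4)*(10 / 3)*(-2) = 400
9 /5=1.80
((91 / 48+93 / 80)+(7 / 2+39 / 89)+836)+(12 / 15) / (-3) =1800071 / 2136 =842.73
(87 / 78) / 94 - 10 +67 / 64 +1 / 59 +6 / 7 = -130284363 / 16149952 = -8.07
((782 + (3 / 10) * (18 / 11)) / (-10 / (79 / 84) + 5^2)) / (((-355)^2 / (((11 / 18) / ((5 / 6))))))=3399923 / 10727878125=0.00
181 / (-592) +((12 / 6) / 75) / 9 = -120991 / 399600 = -0.30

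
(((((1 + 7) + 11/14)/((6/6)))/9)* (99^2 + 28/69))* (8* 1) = 110912708/1449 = 76544.31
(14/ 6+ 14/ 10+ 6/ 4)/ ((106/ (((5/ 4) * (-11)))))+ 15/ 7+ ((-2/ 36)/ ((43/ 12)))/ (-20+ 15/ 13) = 13086301/ 8933680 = 1.46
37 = 37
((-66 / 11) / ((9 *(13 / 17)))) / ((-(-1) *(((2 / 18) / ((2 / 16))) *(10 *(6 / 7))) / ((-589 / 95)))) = 3689 / 5200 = 0.71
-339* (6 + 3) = -3051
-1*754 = -754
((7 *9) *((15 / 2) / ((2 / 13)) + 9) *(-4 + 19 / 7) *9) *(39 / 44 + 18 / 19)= -23468697 / 304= -77199.66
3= 3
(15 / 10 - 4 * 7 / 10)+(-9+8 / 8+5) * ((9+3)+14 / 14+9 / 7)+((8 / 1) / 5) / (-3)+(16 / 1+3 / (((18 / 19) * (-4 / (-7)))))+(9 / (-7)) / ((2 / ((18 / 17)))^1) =-68057 / 2856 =-23.83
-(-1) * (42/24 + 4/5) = 51/20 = 2.55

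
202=202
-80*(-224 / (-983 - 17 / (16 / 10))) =-143360 / 7949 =-18.03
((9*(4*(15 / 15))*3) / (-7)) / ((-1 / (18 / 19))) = 1944 / 133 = 14.62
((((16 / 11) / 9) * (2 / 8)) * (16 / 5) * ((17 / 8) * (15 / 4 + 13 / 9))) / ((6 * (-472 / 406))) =-58667 / 286740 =-0.20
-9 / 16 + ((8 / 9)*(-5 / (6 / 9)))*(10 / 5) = -667 / 48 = -13.90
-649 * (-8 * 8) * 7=290752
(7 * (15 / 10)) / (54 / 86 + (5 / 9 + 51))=1161 / 5770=0.20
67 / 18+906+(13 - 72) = 15313 / 18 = 850.72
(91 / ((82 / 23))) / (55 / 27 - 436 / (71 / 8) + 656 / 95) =-381166695 / 600091826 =-0.64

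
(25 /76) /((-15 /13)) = -65 /228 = -0.29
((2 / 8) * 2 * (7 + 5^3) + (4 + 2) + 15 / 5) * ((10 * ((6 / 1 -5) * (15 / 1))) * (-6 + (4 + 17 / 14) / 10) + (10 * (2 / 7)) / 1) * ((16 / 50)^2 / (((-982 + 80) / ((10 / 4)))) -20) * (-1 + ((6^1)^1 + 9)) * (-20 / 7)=-155123651280 / 3157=-49136411.56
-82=-82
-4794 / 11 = -435.82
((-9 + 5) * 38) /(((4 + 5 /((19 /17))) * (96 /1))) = -361 /1932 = -0.19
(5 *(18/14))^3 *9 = 820125/343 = 2391.03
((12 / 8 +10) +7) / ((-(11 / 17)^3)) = -181781 / 2662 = -68.29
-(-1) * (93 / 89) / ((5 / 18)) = 1674 / 445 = 3.76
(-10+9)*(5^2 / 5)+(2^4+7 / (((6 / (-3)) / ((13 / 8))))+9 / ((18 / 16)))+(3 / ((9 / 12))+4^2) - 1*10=373 / 16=23.31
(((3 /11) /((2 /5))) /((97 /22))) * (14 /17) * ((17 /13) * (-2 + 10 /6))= -0.06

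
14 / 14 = 1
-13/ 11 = -1.18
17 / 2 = 8.50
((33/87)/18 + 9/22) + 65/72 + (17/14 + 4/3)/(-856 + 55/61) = 3717792583/2795412312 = 1.33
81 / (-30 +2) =-81 / 28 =-2.89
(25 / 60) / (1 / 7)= 35 / 12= 2.92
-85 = -85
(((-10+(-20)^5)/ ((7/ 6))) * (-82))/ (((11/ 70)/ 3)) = 4293831600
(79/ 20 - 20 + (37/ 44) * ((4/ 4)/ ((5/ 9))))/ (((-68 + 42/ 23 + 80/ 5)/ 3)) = 110331/ 126940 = 0.87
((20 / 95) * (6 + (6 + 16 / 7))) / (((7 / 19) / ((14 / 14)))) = 400 / 49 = 8.16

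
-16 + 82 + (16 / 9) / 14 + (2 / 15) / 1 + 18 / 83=1738046 / 26145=66.48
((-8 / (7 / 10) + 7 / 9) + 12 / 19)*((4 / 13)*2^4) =-767552 / 15561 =-49.33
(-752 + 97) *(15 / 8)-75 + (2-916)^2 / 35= 6318293 / 280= 22565.33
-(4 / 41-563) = 23079 / 41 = 562.90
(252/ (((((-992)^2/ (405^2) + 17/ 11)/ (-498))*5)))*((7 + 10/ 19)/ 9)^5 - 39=-1399.52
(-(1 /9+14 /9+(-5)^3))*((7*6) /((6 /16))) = 41440 /3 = 13813.33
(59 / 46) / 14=59 / 644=0.09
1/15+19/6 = 97/30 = 3.23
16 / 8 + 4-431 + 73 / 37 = -15652 / 37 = -423.03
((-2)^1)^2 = 4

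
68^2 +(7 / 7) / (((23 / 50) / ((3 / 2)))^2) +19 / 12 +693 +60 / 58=981256583 / 184092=5330.25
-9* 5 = -45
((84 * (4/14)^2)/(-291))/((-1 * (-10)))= -8/3395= -0.00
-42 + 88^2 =7702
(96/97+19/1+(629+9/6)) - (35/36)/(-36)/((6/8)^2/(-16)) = 91887515/141426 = 649.72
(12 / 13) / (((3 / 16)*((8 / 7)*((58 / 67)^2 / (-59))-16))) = -7415828 / 24123307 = -0.31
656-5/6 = 3931/6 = 655.17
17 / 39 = 0.44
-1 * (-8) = 8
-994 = -994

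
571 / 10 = 57.10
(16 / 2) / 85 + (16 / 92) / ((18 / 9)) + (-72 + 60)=-23106 / 1955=-11.82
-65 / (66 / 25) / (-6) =1625 / 396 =4.10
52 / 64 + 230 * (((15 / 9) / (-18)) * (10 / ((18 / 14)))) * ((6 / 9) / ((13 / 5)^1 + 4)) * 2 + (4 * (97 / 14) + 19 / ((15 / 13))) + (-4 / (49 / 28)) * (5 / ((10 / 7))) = 47572831 / 13471920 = 3.53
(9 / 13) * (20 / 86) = 90 / 559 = 0.16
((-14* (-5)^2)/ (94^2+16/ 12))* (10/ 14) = -375/ 13256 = -0.03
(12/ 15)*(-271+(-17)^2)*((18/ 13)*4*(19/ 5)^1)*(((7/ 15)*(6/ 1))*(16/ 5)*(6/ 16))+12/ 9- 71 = 23122867/ 24375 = 948.63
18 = 18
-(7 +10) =-17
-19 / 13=-1.46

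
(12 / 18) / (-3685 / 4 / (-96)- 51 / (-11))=2816 / 60119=0.05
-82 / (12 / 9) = -123 / 2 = -61.50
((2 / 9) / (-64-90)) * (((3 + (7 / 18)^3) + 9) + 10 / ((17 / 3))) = -1370519 / 68706792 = -0.02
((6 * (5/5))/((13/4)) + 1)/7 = 37/91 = 0.41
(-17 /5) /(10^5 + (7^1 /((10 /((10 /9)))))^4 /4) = -446148 /13122012005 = -0.00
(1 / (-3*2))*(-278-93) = 371 / 6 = 61.83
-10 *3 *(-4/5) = 24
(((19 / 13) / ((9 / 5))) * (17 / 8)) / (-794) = -1615 / 743184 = -0.00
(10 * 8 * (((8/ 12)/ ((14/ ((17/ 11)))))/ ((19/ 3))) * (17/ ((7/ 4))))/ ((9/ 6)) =184960/ 30723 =6.02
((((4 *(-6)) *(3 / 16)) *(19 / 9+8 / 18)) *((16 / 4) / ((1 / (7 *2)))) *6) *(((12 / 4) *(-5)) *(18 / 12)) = 86940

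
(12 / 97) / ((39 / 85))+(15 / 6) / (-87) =52855 / 219414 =0.24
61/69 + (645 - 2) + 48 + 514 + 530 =119776/69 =1735.88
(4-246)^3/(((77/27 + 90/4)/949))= -726283320048/1369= -530521051.90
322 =322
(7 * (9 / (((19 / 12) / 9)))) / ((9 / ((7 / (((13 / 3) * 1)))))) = 15876 / 247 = 64.28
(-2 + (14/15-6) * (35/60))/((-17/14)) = 3122/765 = 4.08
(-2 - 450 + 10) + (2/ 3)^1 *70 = -1186/ 3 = -395.33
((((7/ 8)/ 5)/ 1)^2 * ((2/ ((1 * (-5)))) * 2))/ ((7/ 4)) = -7/ 500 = -0.01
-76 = -76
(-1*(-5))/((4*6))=0.21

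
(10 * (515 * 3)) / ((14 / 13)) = 100425 / 7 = 14346.43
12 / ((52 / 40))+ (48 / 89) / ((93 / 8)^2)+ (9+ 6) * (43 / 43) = 80838217 / 3335631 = 24.23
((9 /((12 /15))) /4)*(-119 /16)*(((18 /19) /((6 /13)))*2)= -208845 /2432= -85.87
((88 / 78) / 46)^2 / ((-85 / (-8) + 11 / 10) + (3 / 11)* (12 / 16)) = 212960 / 4223392641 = 0.00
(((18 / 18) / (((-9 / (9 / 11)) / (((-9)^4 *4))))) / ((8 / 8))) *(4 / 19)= -104976 / 209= -502.28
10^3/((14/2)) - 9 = 937/7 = 133.86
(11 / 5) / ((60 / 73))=803 / 300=2.68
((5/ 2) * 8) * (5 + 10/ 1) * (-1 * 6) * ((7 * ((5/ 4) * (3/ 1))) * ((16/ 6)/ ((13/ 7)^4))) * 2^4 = -4840416000/ 28561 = -169476.42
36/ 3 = 12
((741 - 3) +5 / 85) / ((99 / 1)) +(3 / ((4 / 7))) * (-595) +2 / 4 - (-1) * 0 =-20975531 / 6732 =-3115.79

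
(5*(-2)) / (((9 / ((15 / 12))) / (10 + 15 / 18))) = -1625 / 108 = -15.05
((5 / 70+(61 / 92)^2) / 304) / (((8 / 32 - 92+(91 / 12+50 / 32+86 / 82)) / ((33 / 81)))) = -413813 / 49275791376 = -0.00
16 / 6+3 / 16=137 / 48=2.85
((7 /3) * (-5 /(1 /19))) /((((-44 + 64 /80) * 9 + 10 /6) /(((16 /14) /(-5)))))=-0.13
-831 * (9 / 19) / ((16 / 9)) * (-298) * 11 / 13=110322729 / 1976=55831.34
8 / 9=0.89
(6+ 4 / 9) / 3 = 58 / 27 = 2.15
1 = 1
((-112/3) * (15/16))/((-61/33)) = 1155/61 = 18.93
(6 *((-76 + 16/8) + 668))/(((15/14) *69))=5544/115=48.21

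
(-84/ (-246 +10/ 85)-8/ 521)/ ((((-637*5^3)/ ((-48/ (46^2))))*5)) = 2131644/ 114664540615625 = 0.00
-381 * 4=-1524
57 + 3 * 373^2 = 417444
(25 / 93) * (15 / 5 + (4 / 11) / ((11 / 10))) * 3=325 / 121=2.69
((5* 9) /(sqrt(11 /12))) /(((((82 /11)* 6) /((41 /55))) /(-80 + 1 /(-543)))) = -43441* sqrt(33) /3982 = -62.67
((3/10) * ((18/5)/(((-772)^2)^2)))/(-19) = -27/168718540921600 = -0.00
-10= -10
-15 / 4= -3.75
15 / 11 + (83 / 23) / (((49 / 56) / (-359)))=-2619721 / 1771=-1479.23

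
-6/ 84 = -1/ 14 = -0.07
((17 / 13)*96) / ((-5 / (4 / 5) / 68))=-443904 / 325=-1365.86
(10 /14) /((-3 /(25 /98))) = -125 /2058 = -0.06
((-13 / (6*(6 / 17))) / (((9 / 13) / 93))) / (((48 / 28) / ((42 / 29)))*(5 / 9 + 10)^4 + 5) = -0.06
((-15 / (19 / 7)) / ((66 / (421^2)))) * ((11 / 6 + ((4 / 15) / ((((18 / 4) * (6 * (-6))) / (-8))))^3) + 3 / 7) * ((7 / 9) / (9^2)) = -70468309729928453 / 218621381942700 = -322.33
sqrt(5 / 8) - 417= -417+sqrt(10) / 4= -416.21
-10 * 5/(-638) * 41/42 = 1025/13398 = 0.08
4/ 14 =2/ 7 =0.29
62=62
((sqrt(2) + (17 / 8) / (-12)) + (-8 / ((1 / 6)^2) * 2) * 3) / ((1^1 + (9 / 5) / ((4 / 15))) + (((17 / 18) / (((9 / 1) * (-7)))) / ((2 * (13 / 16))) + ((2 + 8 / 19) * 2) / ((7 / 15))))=-95.31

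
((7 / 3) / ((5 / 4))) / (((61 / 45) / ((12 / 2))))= 504 / 61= 8.26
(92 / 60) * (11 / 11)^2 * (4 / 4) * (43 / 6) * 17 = 16813 / 90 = 186.81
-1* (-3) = 3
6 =6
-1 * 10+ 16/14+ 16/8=-48/7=-6.86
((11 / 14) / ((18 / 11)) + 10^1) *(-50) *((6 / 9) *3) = -66025 / 63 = -1048.02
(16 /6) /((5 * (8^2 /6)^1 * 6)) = 1 /120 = 0.01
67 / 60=1.12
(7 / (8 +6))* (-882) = -441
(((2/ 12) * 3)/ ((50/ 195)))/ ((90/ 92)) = 1.99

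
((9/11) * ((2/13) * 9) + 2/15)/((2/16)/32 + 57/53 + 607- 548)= 5264384/249787395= 0.02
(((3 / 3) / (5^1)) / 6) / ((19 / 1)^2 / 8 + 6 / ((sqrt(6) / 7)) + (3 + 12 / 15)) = 7828 / 10078347-1120 * sqrt(6) / 10078347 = 0.00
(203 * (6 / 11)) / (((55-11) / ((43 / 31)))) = 26187 / 7502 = 3.49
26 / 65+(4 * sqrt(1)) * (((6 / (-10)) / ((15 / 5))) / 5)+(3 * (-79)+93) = -3594 / 25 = -143.76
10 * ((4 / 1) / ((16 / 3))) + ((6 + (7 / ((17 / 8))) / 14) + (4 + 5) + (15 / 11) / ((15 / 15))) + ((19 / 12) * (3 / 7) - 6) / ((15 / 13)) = 1530511 / 78540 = 19.49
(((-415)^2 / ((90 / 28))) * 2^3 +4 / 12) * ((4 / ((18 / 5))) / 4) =119069.23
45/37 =1.22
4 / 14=2 / 7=0.29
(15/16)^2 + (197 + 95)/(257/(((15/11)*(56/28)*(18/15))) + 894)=10568547/8962816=1.18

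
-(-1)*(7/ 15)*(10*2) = 28/ 3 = 9.33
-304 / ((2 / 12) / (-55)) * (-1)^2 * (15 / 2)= 752400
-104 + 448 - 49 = 295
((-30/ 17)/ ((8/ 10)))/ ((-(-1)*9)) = -25/ 102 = -0.25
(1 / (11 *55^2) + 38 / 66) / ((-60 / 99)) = -28739 / 30250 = -0.95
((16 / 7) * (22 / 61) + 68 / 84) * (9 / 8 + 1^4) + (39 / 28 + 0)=49855 / 10248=4.86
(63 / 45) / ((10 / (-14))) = -49 / 25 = -1.96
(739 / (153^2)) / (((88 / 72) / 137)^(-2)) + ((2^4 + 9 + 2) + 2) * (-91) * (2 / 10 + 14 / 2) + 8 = -3379621109620669 / 177942226005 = -18992.80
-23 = -23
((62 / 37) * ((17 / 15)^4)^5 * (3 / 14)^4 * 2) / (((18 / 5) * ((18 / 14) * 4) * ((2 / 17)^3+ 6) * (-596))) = -618994635926645237879331037103 / 474638671931234528012695312500000000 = -0.00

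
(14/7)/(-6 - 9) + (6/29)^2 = -1142/12615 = -0.09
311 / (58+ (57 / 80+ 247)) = 24880 / 24457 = 1.02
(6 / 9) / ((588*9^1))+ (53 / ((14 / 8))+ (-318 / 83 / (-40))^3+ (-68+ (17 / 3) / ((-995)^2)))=-27114760128163081009 / 718971236011224000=-37.71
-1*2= -2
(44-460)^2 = 173056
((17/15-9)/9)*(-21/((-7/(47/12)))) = -2773/270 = -10.27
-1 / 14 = -0.07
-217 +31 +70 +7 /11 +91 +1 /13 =-3473 /143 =-24.29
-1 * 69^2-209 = -4970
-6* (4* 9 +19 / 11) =-2490 / 11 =-226.36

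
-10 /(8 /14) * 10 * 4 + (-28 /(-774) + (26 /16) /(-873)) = -23356455 /33368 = -699.97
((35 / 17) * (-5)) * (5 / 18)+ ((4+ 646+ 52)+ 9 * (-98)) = -182.86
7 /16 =0.44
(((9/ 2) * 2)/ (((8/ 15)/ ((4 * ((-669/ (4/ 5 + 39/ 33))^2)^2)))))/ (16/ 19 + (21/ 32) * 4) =18806266660396182412500/ 74390350847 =252805188391.64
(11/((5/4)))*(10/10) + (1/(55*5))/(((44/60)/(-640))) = 3404/605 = 5.63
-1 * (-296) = 296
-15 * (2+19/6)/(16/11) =-1705/32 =-53.28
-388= -388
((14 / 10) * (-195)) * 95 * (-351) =9103185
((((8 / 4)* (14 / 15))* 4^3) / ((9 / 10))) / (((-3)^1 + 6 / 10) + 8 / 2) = 2240 / 27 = 82.96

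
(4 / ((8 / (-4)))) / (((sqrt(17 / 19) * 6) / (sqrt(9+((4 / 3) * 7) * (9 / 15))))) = -sqrt(117895) / 255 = -1.35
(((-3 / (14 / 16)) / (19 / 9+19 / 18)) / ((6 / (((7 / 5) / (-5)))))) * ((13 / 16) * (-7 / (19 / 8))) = -1092 / 9025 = -0.12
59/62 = 0.95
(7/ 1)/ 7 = 1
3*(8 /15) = 8 /5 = 1.60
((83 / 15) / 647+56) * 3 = 543563 / 3235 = 168.03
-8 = -8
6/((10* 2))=0.30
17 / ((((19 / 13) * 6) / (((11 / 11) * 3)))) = 221 / 38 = 5.82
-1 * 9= -9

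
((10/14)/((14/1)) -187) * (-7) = 18321/14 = 1308.64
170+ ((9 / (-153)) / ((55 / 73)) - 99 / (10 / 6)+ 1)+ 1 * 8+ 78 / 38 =2159772 / 17765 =121.57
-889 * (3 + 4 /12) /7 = -1270 /3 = -423.33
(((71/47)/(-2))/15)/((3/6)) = -71/705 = -0.10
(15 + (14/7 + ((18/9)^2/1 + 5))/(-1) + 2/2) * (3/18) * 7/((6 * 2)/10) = 175/36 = 4.86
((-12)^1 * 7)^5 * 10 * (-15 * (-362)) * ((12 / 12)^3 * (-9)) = 2043801762508800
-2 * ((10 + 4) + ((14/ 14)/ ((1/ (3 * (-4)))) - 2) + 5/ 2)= -5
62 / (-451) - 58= -26220 / 451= -58.14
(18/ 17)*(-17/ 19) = -18/ 19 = -0.95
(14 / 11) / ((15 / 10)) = 28 / 33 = 0.85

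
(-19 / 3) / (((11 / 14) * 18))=-133 / 297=-0.45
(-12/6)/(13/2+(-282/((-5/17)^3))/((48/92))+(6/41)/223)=-2285750/24286451077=-0.00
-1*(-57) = 57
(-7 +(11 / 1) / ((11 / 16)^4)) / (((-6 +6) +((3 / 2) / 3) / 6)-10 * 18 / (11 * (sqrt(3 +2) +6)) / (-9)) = 161910720 * sqrt(5) / 11256751 +1201512468 / 11256751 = 138.90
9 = 9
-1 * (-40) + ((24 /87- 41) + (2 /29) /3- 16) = -1453 /87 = -16.70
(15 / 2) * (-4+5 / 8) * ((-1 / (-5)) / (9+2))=-81 / 176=-0.46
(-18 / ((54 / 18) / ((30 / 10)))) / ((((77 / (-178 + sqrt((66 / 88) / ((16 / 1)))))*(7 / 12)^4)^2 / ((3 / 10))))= -367836125709312 / 170897525645 + 516623007744*sqrt(3) / 170897525645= -2147.14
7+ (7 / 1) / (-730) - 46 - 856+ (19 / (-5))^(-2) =-894.94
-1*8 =-8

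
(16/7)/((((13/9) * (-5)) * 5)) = -144/2275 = -0.06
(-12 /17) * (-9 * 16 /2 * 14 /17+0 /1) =12096 /289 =41.85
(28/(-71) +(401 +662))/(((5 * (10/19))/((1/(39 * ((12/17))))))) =4873747/332280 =14.67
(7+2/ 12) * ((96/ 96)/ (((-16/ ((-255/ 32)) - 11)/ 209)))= -763895/ 4586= -166.57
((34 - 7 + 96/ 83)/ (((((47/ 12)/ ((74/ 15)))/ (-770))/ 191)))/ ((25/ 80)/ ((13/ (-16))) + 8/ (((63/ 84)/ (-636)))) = 88171171088/ 114685499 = 768.81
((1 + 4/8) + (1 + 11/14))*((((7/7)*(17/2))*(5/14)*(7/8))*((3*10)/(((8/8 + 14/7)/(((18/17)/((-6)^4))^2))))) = 575/9870336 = 0.00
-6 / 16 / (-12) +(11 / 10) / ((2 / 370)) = 6513 / 32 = 203.53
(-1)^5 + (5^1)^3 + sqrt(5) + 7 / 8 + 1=sqrt(5) + 1007 / 8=128.11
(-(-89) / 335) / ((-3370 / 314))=-13973 / 564475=-0.02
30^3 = 27000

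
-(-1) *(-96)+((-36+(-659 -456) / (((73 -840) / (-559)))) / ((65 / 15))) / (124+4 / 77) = -238299601 / 2442128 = -97.58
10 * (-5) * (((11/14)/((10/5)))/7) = -2.81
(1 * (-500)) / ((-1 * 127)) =500 / 127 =3.94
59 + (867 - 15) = 911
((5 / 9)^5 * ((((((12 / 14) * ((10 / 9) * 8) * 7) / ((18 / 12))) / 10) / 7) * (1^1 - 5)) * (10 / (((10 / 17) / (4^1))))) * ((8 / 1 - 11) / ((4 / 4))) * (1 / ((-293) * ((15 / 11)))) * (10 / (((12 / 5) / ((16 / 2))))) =-5984000000 / 3269956473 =-1.83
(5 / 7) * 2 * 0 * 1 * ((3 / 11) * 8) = 0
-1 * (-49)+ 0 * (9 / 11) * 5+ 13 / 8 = 405 / 8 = 50.62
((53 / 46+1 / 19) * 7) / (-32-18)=-7371 / 43700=-0.17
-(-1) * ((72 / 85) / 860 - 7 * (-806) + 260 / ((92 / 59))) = 2441558689 / 420325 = 5808.74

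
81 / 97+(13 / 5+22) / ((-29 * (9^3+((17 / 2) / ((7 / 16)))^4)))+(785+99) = 4279312894609394 / 4836283232425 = 884.84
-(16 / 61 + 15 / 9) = -353 / 183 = -1.93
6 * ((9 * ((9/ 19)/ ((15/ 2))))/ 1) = 324/ 95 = 3.41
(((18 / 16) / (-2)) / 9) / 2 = -1 / 32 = -0.03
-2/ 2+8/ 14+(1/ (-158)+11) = 11685/ 1106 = 10.57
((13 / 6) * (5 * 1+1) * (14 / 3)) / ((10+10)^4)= 91 / 240000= 0.00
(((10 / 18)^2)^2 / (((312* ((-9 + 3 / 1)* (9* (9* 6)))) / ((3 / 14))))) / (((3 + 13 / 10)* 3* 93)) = -3125 / 167094284718816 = -0.00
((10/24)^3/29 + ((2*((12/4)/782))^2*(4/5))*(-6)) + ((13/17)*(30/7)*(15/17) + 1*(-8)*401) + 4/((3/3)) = -858347914849049/268141043520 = -3201.11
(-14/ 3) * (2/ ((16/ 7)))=-49/ 12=-4.08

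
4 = 4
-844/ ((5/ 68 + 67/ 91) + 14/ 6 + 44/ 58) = -454372464/ 2100529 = -216.31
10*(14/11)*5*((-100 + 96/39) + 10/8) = -876225/143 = -6127.45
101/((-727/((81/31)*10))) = -81810/22537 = -3.63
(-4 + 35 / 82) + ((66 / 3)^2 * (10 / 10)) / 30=12.56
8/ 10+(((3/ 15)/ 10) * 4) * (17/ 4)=57/ 50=1.14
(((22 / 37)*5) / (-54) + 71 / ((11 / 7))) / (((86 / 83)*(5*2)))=20579767 / 4725270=4.36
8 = 8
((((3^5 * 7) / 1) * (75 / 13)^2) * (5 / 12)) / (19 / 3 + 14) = 47840625 / 41236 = 1160.17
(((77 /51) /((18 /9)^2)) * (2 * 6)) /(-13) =-77 /221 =-0.35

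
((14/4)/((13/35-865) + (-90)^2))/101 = 245/51154076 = 0.00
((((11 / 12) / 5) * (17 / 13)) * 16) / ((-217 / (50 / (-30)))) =748 / 25389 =0.03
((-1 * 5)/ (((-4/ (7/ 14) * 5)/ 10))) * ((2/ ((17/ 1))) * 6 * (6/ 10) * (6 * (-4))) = -12.71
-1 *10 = -10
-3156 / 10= -1578 / 5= -315.60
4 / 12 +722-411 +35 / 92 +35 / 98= 602921 / 1932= 312.07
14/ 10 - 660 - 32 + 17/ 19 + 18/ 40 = -261917/ 380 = -689.26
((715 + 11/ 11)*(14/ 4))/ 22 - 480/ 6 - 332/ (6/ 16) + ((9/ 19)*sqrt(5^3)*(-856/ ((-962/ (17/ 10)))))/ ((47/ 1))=-28097/ 33 + 32742*sqrt(5)/ 429533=-851.25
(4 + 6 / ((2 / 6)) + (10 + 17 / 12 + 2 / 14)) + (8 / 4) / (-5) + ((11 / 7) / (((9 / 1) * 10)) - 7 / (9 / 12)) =30043 / 1260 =23.84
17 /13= 1.31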